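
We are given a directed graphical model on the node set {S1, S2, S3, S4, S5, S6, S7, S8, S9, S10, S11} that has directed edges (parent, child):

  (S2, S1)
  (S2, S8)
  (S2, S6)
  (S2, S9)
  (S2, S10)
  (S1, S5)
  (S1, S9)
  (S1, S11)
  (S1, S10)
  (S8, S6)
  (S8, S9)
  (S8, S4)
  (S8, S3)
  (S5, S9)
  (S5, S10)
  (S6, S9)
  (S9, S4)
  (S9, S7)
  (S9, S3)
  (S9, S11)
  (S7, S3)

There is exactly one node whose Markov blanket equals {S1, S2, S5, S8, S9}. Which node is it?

S6

The target node must have every member of {S1, S2, S5, S8, S9} as a parent, child, or co-parent, and no others.
Parents of S6: S2, S8; children: S9; co-parents: S1, S2, S5, S8.
These exactly cover the given set, so the node is S6.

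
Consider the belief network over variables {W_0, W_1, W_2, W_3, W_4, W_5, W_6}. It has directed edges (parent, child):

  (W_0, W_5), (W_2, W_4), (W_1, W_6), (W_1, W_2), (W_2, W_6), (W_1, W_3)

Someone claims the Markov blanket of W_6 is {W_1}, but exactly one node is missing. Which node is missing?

W_6's parents: W_1, W_2.
W_6 has no children.
W_6 has no children, so there are no co-parents.
MB(W_6) = {W_1, W_2}.
Comparing with the claimed set, W_2 is missing.

W_2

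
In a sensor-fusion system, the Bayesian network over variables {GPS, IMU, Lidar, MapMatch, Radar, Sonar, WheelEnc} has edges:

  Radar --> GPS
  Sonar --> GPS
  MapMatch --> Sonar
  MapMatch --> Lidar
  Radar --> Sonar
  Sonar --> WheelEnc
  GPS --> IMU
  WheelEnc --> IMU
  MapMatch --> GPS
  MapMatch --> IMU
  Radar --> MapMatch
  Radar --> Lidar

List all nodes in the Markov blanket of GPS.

A node's Markov blanket = Pa ∪ Ch ∪ (parents of Ch other than the node itself).
Ch(GPS) = {IMU}.
Pa(GPS) = {MapMatch, Radar, Sonar}.
For each child, the remaining parents (spouses of GPS):
  IMU: MapMatch, WheelEnc
Taking the union gives {IMU, MapMatch, Radar, Sonar, WheelEnc}.

{IMU, MapMatch, Radar, Sonar, WheelEnc}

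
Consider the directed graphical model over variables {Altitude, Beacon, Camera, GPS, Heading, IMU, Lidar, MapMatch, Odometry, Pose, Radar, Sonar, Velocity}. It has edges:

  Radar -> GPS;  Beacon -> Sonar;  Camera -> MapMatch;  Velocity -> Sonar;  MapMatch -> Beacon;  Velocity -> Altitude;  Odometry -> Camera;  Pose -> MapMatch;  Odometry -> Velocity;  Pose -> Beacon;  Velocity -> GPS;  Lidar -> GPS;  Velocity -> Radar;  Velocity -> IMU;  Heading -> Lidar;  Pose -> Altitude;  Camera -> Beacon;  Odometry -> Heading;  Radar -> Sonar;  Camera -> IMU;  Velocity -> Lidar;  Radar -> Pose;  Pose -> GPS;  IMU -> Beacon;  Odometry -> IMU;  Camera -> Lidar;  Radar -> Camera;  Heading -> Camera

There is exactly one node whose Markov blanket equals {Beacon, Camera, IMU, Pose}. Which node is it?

The target node must have every member of {Beacon, Camera, IMU, Pose} as a parent, child, or co-parent, and no others.
Parents of MapMatch: Camera, Pose; children: Beacon; co-parents: Camera, IMU, Pose.
These exactly cover the given set, so the node is MapMatch.

MapMatch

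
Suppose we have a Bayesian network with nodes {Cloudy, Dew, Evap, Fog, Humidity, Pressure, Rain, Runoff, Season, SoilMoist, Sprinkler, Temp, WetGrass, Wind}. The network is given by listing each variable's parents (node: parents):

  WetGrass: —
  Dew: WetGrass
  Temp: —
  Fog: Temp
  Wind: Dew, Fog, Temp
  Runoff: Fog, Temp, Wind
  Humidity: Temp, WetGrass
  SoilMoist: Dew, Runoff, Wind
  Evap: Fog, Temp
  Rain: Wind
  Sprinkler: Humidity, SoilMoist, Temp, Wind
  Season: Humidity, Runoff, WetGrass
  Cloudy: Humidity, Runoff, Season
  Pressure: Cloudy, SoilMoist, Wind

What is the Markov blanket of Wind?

{Cloudy, Dew, Fog, Humidity, Pressure, Rain, Runoff, SoilMoist, Sprinkler, Temp}

A node's Markov blanket = Pa ∪ Ch ∪ (parents of Ch other than the node itself).
Wind has children Pressure, Rain, Runoff, SoilMoist, Sprinkler.
Pa(Wind) = {Dew, Fog, Temp}.
For each child, the remaining parents (spouses of Wind):
  Runoff: Fog, Temp
  SoilMoist: Dew, Runoff
  Rain: —
  Sprinkler: Humidity, SoilMoist, Temp
  Pressure: Cloudy, SoilMoist
Taking the union gives {Cloudy, Dew, Fog, Humidity, Pressure, Rain, Runoff, SoilMoist, Sprinkler, Temp}.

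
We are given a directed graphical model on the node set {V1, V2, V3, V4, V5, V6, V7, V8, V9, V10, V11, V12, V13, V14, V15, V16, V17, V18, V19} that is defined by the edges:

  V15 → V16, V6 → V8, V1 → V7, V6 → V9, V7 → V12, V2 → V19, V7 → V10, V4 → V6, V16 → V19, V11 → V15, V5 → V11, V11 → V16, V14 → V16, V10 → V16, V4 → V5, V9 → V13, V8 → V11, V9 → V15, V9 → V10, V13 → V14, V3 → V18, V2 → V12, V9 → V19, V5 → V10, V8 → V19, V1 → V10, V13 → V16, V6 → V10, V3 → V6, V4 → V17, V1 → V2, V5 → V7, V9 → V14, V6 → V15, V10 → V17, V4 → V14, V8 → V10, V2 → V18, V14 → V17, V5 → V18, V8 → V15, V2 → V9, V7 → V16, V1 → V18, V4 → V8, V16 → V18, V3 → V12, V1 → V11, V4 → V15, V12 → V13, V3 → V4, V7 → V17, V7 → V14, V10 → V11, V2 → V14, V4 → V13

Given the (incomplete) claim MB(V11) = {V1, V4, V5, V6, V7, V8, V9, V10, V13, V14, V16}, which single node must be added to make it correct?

Pa(V11) = {V1, V5, V8, V10}.
Children of V11: V15, V16.
Other parents of V11's children:
  V15's other parents are V4, V6, V8, V9.
  parents(V16) \ {V11} = {V7, V10, V13, V14, V15}.
MB(V11) = {V1, V4, V5, V6, V7, V8, V9, V10, V13, V14, V15, V16}.
Comparing with the claimed set, V15 is missing.

V15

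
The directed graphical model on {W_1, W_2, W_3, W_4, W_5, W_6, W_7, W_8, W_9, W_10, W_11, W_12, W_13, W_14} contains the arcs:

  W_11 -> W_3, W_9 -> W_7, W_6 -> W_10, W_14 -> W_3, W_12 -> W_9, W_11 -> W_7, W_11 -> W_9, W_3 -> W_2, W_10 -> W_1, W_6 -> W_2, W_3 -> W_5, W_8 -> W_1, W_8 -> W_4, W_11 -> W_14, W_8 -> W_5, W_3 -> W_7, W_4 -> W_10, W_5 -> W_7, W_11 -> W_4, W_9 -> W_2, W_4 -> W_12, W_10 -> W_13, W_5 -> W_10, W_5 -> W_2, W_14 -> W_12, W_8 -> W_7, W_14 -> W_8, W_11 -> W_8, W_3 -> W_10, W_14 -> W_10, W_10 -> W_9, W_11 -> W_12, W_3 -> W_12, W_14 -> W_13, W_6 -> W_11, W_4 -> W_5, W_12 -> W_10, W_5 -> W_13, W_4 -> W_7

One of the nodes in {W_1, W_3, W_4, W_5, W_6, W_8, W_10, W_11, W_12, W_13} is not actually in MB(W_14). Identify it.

W_14 has children W_3, W_8, W_10, W_12, W_13.
W_14's parents: W_11.
Other parents of W_14's children:
  W_8: W_11
  W_3: W_11
  W_12: W_3, W_4, W_11
  W_10: W_3, W_4, W_5, W_6, W_12
  W_13: W_5, W_10
MB(W_14) = {W_3, W_4, W_5, W_6, W_8, W_10, W_11, W_12, W_13}.
W_1 is neither a parent, child, nor co-parent of W_14, so it does not belong.

W_1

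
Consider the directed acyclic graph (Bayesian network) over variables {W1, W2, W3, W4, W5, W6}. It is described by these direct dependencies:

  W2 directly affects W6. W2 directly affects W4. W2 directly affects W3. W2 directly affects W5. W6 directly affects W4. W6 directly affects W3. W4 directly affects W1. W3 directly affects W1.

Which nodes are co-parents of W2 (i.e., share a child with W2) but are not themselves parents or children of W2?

Children of W2: W3, W4, W5, W6.
  W6: —
  W4: W6
  W3: W6
  W5: —
Excluding nodes already adjacent to W2 (W3, W4, W5, W6), the co-parent-only contribution is {}.

{}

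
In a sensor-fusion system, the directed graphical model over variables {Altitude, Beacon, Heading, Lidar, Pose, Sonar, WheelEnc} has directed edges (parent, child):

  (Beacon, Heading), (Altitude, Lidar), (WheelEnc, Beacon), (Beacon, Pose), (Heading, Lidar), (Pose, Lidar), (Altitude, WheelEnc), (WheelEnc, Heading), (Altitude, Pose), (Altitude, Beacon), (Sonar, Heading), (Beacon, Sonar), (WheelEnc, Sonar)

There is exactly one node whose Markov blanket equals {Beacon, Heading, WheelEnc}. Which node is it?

Sonar

The target node must have every member of {Beacon, Heading, WheelEnc} as a parent, child, or co-parent, and no others.
Parents of Sonar: Beacon, WheelEnc; children: Heading; co-parents: Beacon, WheelEnc.
These exactly cover the given set, so the node is Sonar.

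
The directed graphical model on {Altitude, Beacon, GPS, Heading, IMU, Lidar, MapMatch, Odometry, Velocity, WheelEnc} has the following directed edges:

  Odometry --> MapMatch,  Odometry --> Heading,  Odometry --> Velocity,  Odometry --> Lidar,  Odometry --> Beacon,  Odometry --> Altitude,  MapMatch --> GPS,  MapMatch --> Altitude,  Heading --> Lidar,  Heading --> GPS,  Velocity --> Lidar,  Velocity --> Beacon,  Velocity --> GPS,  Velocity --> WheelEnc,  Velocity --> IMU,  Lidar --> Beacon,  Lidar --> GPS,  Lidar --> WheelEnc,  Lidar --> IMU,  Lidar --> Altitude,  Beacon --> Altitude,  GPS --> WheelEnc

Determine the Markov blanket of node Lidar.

{Altitude, Beacon, GPS, Heading, IMU, MapMatch, Odometry, Velocity, WheelEnc}

By definition, MB(Lidar) is built from Lidar's parents, Lidar's children, and the co-parents of Lidar.
Pa(Lidar) = {Heading, Odometry, Velocity}.
Ch(Lidar) = {Altitude, Beacon, GPS, IMU, WheelEnc}.
Other parents of Lidar's children:
  Beacon's other parents are Odometry, Velocity.
  parents(GPS) \ {Lidar} = {Heading, MapMatch, Velocity}.
  WheelEnc also has parents GPS, Velocity.
  IMU's other parent is Velocity.
  Altitude also has parents Beacon, MapMatch, Odometry.
Union: {Heading, Odometry, Velocity} ∪ {Altitude, Beacon, GPS, IMU, WheelEnc} ∪ {Beacon, GPS, Heading, MapMatch, Odometry, Velocity} = {Altitude, Beacon, GPS, Heading, IMU, MapMatch, Odometry, Velocity, WheelEnc}.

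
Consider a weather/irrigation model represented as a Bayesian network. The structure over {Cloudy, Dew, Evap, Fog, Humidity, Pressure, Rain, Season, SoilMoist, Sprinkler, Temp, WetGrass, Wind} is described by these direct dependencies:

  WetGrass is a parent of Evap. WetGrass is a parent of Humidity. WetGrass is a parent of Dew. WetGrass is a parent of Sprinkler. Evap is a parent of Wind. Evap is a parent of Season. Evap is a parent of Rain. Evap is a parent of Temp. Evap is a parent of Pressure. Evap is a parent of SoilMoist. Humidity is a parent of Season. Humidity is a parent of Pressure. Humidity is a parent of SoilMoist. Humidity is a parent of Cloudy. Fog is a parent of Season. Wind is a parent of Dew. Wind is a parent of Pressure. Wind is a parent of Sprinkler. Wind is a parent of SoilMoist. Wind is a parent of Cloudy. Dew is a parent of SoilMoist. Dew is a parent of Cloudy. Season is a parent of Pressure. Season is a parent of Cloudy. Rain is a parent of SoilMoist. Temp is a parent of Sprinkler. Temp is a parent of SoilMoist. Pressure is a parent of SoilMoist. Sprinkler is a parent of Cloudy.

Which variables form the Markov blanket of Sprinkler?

{Cloudy, Dew, Humidity, Season, Temp, WetGrass, Wind}

By definition, MB(Sprinkler) is built from Sprinkler's parents, Sprinkler's children, and the co-parents of Sprinkler.
Children of Sprinkler: Cloudy.
Parents of Sprinkler: Temp, WetGrass, Wind.
Other parents of Sprinkler's children:
  Cloudy: Dew, Humidity, Season, Wind
MB(Sprinkler) = {Cloudy, Dew, Humidity, Season, Temp, WetGrass, Wind}.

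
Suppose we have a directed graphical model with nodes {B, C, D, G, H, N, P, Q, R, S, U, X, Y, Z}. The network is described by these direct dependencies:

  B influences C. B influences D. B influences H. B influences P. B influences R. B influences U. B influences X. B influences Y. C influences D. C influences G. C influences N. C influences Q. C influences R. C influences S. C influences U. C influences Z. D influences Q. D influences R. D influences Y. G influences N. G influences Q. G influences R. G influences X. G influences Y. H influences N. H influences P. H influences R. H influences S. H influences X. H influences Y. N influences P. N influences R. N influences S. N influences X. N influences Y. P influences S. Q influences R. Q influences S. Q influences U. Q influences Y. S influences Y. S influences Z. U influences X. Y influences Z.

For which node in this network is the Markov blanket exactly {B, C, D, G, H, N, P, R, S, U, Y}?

Q

The target node must have every member of {B, C, D, G, H, N, P, R, S, U, Y} as a parent, child, or co-parent, and no others.
Parents of Q: C, D, G; children: R, S, U, Y; co-parents: B, C, D, G, H, N, P, S.
These exactly cover the given set, so the node is Q.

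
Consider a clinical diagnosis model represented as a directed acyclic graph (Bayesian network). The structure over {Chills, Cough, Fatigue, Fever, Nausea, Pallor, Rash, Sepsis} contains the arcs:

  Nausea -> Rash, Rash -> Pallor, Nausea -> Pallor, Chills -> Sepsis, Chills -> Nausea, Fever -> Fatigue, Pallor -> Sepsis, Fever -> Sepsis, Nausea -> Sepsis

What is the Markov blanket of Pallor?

By definition, MB(Pallor) is built from Pallor's parents, Pallor's children, and the co-parents of Pallor.
Pallor has child Sepsis.
Pallor has parents Nausea, Rash.
Parents of each child, excluding Pallor:
  Sepsis also has parents Chills, Fever, Nausea.
MB(Pallor) = {Chills, Fever, Nausea, Rash, Sepsis}.

{Chills, Fever, Nausea, Rash, Sepsis}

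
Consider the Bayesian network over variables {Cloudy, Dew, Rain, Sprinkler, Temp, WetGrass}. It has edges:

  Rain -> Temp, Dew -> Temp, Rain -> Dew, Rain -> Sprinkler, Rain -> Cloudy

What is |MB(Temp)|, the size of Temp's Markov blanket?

Pa(Temp) = {Dew, Rain}.
Temp's children: none.
Temp has no children, so there are no co-parents.
MB(Temp) = {Dew, Rain}, which has 2 nodes.

2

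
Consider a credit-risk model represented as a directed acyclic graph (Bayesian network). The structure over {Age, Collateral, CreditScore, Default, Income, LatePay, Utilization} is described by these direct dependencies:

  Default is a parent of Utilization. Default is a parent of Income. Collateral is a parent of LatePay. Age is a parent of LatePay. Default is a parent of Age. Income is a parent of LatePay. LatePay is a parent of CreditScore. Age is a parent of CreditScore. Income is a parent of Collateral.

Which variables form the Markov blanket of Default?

Recall MB(v) = parents ∪ children ∪ spouses, where spouses are the other parents of v's children.
Default has no parents.
Ch(Default) = {Age, Income, Utilization}.
Co-parents of Default (other parents of its children):
  Age: no additional parents.
  Income: no additional parents.
  Utilization has no other parent.
So the Markov blanket of Default is {Age, Income, Utilization}.

{Age, Income, Utilization}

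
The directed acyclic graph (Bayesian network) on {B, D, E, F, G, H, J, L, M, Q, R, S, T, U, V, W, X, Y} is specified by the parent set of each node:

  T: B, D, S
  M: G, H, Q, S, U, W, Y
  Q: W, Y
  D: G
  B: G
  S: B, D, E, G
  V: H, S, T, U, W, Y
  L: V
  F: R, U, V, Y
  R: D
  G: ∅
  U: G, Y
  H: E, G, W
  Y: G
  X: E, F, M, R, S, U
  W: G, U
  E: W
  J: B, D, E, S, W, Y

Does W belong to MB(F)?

By definition, MB(F) is built from F's parents, F's children, and the co-parents of F.
F has child X.
Parents of F: R, U, V, Y.
Parents of each child, excluding F:
  X: E, M, R, S, U
MB(F) = {E, M, R, S, U, V, X, Y}; W is not in this set.

No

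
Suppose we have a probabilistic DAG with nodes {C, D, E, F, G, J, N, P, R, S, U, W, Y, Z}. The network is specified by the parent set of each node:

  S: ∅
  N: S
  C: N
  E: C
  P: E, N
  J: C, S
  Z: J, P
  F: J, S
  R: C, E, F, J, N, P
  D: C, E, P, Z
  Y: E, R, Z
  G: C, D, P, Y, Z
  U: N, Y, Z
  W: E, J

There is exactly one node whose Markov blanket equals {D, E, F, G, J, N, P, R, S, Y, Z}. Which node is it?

C

The target node must have every member of {D, E, F, G, J, N, P, R, S, Y, Z} as a parent, child, or co-parent, and no others.
Parents of C: N; children: D, E, G, J, R; co-parents: D, E, F, J, N, P, S, Y, Z.
These exactly cover the given set, so the node is C.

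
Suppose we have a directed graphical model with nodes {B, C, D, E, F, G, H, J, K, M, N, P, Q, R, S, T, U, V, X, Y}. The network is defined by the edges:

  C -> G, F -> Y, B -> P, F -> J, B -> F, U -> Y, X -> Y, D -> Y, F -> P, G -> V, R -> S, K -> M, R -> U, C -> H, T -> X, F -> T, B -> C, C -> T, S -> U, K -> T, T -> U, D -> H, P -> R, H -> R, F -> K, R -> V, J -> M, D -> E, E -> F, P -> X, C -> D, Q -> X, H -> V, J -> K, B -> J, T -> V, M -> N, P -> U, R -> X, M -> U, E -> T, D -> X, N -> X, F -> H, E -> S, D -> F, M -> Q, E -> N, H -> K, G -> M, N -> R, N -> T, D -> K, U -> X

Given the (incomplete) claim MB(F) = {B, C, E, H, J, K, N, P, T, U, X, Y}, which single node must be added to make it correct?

D

F's children: H, J, K, P, T, Y.
Parents of F: B, D, E.
For each child, the remaining parents (spouses of F):
  H's other parents are C, D.
  J's other parent is B.
  K's other parents are D, H, J.
  P also has parent B.
  T's other parents are C, E, K, N.
  Y also has parents D, U, X.
MB(F) = {B, C, D, E, H, J, K, N, P, T, U, X, Y}.
Comparing with the claimed set, D is missing.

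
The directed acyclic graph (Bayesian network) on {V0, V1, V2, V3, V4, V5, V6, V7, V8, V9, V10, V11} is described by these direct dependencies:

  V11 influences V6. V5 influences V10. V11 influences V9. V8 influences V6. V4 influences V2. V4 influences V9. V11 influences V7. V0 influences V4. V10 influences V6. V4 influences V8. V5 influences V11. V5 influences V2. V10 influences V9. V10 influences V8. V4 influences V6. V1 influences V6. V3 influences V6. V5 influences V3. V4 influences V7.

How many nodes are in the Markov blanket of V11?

9

A node's Markov blanket = Pa ∪ Ch ∪ (parents of Ch other than the node itself).
Children of V11: V6, V7, V9.
Parents of V11: V5.
For each child, the remaining parents (spouses of V11):
  parents(V9) \ {V11} = {V4, V10}.
  parents(V6) \ {V11} = {V1, V3, V4, V8, V10}.
  V7 also has parent V4.
MB(V11) = {V1, V3, V4, V5, V6, V7, V8, V9, V10}, which has 9 nodes.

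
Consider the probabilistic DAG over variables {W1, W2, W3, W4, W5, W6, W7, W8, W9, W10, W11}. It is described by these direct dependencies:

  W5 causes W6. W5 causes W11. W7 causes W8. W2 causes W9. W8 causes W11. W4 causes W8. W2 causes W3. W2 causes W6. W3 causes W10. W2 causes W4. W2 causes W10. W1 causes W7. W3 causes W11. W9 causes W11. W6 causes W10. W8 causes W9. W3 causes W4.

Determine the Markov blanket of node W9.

A node's Markov blanket = Pa ∪ Ch ∪ (parents of Ch other than the node itself).
Ch(W9) = {W11}.
W9 has parents W2, W8.
Other parents of W9's children:
  W11 also has parents W3, W5, W8.
MB(W9) = {W2, W3, W5, W8, W11}.

{W2, W3, W5, W8, W11}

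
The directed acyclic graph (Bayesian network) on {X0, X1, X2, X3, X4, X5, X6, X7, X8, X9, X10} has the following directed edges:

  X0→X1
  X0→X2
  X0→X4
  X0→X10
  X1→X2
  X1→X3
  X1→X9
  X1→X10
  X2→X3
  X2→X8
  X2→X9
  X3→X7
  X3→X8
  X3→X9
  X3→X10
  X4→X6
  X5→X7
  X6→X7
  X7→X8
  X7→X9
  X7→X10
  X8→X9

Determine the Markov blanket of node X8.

A node's Markov blanket = Pa ∪ Ch ∪ (parents of Ch other than the node itself).
Pa(X8) = {X2, X3, X7}.
Ch(X8) = {X9}.
Co-parents of X8 (other parents of its children):
  X9's other parents are X1, X2, X3, X7.
Taking the union gives {X1, X2, X3, X7, X9}.

{X1, X2, X3, X7, X9}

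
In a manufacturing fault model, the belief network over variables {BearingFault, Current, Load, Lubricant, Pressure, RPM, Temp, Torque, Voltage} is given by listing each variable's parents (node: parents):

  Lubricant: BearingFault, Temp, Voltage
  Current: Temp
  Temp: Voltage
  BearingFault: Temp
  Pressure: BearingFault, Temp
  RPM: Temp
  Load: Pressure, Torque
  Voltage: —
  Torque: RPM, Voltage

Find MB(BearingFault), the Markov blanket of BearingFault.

{Lubricant, Pressure, Temp, Voltage}

The Markov blanket of a node is its parents, its children, and the other parents of its children.
Parents of BearingFault: Temp.
Children of BearingFault: Lubricant, Pressure.
Other parents of BearingFault's children:
  Lubricant's other parents are Temp, Voltage.
  Pressure's other parent is Temp.
Union: {Temp} ∪ {Lubricant, Pressure} ∪ {Temp, Voltage} = {Lubricant, Pressure, Temp, Voltage}.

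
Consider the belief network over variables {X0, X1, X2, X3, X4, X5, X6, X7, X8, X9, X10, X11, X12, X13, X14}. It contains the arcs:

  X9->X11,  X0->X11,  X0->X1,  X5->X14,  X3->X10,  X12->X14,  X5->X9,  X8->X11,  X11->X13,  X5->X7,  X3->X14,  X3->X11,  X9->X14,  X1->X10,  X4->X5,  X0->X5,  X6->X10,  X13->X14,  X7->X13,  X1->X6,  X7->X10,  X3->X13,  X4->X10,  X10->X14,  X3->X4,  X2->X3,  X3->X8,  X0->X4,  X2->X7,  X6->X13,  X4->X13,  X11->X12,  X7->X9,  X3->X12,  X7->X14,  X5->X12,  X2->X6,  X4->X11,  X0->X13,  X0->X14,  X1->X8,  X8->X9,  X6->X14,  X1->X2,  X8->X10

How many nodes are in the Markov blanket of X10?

A node's Markov blanket = Pa ∪ Ch ∪ (parents of Ch other than the node itself).
Parents of X10: X1, X3, X4, X6, X7, X8.
X10's children: X14.
Co-parents of X10 (other parents of its children):
  X14: X0, X3, X5, X6, X7, X9, X12, X13
MB(X10) = {X0, X1, X3, X4, X5, X6, X7, X8, X9, X12, X13, X14}, which has 12 nodes.

12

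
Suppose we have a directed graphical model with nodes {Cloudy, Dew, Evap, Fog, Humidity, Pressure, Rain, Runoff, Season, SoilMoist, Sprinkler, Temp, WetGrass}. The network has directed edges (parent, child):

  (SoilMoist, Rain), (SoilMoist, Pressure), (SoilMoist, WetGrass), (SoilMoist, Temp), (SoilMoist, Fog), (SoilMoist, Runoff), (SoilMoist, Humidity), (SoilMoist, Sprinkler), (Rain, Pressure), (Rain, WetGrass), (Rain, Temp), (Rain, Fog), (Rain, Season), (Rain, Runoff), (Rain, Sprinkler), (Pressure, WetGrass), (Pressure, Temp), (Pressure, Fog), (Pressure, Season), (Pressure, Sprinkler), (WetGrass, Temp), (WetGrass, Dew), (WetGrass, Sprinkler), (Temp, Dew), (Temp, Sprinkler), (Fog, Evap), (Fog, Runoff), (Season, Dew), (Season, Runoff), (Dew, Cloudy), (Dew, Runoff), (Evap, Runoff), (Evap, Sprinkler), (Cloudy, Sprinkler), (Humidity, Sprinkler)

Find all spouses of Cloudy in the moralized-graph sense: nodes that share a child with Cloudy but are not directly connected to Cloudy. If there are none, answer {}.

Children of Cloudy: Sprinkler.
  Sprinkler: Evap, Humidity, Pressure, Rain, SoilMoist, Temp, WetGrass
Excluding nodes already adjacent to Cloudy (Dew, Sprinkler), the co-parent-only contribution is {Evap, Humidity, Pressure, Rain, SoilMoist, Temp, WetGrass}.

{Evap, Humidity, Pressure, Rain, SoilMoist, Temp, WetGrass}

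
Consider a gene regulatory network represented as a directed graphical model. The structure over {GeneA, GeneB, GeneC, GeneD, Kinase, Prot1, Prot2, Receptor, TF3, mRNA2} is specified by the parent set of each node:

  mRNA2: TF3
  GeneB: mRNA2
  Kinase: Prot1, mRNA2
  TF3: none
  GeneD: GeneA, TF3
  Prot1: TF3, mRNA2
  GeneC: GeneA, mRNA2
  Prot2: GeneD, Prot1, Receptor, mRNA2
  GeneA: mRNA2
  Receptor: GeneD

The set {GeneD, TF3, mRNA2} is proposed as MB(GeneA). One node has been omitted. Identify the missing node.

GeneC

A node's Markov blanket = Pa ∪ Ch ∪ (parents of Ch other than the node itself).
GeneA has parent mRNA2.
GeneA's children: GeneC, GeneD.
Parents of each child, excluding GeneA:
  parents(GeneC) \ {GeneA} = {mRNA2}.
  GeneD also has parent TF3.
MB(GeneA) = {GeneC, GeneD, TF3, mRNA2}.
Comparing with the claimed set, GeneC is missing.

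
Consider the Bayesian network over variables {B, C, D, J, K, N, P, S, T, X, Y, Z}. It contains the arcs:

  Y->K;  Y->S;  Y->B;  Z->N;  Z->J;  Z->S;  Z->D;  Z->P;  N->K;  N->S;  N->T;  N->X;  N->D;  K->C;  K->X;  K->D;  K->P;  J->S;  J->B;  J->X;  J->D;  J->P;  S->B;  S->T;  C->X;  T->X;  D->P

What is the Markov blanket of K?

K has children C, D, P, X.
K has parents N, Y.
For each child, the remaining parents (spouses of K):
  C has no other parent.
  parents(X) \ {K} = {C, J, N, T}.
  parents(D) \ {K} = {J, N, Z}.
  P also has parents D, J, Z.
So the Markov blanket of K is {C, D, J, N, P, T, X, Y, Z}.

{C, D, J, N, P, T, X, Y, Z}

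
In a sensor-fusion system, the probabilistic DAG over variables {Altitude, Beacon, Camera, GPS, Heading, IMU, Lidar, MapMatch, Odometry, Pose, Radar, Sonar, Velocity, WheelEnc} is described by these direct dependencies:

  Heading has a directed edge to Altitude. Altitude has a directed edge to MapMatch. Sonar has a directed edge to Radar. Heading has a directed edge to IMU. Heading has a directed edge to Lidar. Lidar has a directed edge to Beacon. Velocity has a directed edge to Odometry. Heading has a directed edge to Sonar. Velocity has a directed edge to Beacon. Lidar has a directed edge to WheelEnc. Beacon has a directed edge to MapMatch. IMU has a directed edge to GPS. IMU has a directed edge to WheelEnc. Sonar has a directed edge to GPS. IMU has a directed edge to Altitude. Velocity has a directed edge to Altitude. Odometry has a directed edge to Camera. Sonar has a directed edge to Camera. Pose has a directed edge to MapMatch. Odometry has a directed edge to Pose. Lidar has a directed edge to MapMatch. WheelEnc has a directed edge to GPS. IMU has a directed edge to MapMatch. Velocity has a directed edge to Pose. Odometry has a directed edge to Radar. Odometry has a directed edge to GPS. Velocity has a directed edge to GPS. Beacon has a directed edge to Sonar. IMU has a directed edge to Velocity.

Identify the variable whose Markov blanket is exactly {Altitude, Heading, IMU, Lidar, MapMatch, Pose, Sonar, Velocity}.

Beacon

The target node must have every member of {Altitude, Heading, IMU, Lidar, MapMatch, Pose, Sonar, Velocity} as a parent, child, or co-parent, and no others.
Parents of Beacon: Lidar, Velocity; children: MapMatch, Sonar; co-parents: Altitude, Heading, IMU, Lidar, Pose.
These exactly cover the given set, so the node is Beacon.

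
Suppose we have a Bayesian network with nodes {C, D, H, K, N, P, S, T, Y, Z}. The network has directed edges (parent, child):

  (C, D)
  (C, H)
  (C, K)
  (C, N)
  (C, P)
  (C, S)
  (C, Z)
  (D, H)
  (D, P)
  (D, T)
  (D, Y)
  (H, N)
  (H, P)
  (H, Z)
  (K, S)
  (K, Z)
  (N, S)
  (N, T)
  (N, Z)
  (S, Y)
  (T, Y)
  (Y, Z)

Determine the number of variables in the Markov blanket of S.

By definition, MB(S) is built from S's parents, S's children, and the co-parents of S.
Parents of S: C, K, N.
S's children: Y.
Co-parents of S (other parents of its children):
  Y's other parents are D, T.
MB(S) = {C, D, K, N, T, Y}, which has 6 nodes.

6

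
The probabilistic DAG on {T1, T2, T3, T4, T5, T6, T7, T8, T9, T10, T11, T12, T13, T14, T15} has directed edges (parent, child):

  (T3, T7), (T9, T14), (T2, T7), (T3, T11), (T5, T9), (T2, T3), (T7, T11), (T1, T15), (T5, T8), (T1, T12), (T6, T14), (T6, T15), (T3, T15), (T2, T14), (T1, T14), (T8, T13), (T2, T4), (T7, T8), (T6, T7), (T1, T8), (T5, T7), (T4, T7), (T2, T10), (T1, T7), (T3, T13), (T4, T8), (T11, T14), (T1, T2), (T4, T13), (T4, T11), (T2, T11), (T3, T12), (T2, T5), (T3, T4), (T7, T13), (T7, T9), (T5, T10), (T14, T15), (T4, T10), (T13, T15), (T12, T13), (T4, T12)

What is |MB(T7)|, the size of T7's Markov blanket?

Recall MB(v) = parents ∪ children ∪ spouses, where spouses are the other parents of v's children.
Children of T7: T8, T9, T11, T13.
Parents of T7: T1, T2, T3, T4, T5, T6.
Parents of each child, excluding T7:
  T8 also has parents T1, T4, T5.
  parents(T9) \ {T7} = {T5}.
  T11 also has parents T2, T3, T4.
  parents(T13) \ {T7} = {T3, T4, T8, T12}.
MB(T7) = {T1, T2, T3, T4, T5, T6, T8, T9, T11, T12, T13}, which has 11 nodes.

11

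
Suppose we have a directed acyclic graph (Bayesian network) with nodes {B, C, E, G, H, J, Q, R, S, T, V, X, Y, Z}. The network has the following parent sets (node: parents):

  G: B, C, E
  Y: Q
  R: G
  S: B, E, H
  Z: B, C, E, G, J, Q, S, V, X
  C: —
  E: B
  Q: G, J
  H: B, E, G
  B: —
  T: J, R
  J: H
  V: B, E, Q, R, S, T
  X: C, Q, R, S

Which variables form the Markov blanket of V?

Pa(V) = {B, E, Q, R, S, T}.
Ch(V) = {Z}.
Parents of each child, excluding V:
  Z: B, C, E, G, J, Q, S, X
Union: {B, E, Q, R, S, T} ∪ {Z} ∪ {B, C, E, G, J, Q, S, X} = {B, C, E, G, J, Q, R, S, T, X, Z}.

{B, C, E, G, J, Q, R, S, T, X, Z}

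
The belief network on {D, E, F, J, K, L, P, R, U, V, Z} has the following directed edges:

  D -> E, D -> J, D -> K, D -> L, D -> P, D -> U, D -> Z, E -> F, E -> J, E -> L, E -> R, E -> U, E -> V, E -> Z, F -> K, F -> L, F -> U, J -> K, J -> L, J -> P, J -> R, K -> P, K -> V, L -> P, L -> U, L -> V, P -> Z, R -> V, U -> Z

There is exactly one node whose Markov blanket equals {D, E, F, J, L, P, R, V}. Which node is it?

The target node must have every member of {D, E, F, J, L, P, R, V} as a parent, child, or co-parent, and no others.
Parents of K: D, F, J; children: P, V; co-parents: D, E, J, L, R.
These exactly cover the given set, so the node is K.

K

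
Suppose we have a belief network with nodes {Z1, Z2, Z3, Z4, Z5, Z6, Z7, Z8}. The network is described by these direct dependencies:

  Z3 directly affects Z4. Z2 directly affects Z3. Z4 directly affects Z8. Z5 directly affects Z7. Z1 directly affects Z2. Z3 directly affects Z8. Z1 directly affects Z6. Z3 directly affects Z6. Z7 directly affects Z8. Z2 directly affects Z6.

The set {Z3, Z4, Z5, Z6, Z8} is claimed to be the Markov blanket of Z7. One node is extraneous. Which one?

Children of Z7: Z8.
Z7 has parent Z5.
For each child, the remaining parents (spouses of Z7):
  parents(Z8) \ {Z7} = {Z3, Z4}.
MB(Z7) = {Z3, Z4, Z5, Z8}.
Z6 is neither a parent, child, nor co-parent of Z7, so it does not belong.

Z6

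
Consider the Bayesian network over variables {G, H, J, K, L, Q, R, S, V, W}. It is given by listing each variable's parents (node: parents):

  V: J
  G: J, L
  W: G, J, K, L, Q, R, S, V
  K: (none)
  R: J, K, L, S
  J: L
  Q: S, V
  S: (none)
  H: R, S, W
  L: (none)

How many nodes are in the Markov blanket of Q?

8

Recall MB(v) = parents ∪ children ∪ spouses, where spouses are the other parents of v's children.
Parents of Q: S, V.
Q has child W.
Co-parents of Q (other parents of its children):
  W's other parents are G, J, K, L, R, S, V.
MB(Q) = {G, J, K, L, R, S, V, W}, which has 8 nodes.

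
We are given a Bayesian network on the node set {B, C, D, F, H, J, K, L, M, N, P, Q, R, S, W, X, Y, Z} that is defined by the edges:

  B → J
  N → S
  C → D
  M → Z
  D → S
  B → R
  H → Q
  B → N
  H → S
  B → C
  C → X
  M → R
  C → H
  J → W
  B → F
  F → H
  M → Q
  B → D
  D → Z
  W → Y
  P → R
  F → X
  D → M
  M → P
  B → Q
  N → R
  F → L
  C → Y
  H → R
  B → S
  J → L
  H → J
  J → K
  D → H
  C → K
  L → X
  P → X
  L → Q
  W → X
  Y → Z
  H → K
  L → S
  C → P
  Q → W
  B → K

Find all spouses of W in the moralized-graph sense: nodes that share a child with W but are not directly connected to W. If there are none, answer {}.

Children of W: X, Y.
  X: C, F, L, P
  Y: C
Excluding nodes already adjacent to W (J, Q, X, Y), the co-parent-only contribution is {C, F, L, P}.

{C, F, L, P}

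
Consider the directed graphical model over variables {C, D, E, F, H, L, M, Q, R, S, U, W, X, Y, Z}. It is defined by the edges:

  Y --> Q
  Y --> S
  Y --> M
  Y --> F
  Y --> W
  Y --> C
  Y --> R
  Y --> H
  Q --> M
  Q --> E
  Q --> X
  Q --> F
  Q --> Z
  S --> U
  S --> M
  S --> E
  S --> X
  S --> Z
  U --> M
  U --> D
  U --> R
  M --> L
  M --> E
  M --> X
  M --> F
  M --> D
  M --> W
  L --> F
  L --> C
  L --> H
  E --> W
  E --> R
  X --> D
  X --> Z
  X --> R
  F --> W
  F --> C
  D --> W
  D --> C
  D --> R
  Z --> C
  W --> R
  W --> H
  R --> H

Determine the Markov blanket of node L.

A node's Markov blanket = Pa ∪ Ch ∪ (parents of Ch other than the node itself).
L has parent M.
Children of L: C, F, H.
Other parents of L's children:
  F: M, Q, Y
  C: D, F, Y, Z
  H: R, W, Y
So the Markov blanket of L is {C, D, F, H, M, Q, R, W, Y, Z}.

{C, D, F, H, M, Q, R, W, Y, Z}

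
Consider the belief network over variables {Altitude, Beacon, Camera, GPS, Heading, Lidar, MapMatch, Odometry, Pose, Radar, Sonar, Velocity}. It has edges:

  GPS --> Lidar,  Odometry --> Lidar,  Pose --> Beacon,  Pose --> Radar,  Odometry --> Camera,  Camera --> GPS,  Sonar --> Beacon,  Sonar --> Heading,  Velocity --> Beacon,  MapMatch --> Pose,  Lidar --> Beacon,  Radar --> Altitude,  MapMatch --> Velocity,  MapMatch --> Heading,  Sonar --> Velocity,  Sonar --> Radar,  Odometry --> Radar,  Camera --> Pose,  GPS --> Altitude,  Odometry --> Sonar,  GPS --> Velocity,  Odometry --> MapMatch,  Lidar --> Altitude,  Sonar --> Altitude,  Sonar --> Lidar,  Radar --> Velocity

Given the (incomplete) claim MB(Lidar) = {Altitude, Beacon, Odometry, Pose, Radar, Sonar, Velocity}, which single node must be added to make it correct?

The Markov blanket of a node is its parents, its children, and the other parents of its children.
Lidar has parents GPS, Odometry, Sonar.
Lidar's children: Altitude, Beacon.
Other parents of Lidar's children:
  Altitude also has parents GPS, Radar, Sonar.
  Beacon also has parents Pose, Sonar, Velocity.
MB(Lidar) = {Altitude, Beacon, GPS, Odometry, Pose, Radar, Sonar, Velocity}.
Comparing with the claimed set, GPS is missing.

GPS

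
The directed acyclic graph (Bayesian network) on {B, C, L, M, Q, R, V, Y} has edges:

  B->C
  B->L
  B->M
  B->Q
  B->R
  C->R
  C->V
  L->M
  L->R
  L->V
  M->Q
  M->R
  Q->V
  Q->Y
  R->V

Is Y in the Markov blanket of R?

No

R's parents: B, C, L, M.
Ch(R) = {V}.
Parents of each child, excluding R:
  V also has parents C, L, Q.
MB(R) = {B, C, L, M, Q, V}; Y is not in this set.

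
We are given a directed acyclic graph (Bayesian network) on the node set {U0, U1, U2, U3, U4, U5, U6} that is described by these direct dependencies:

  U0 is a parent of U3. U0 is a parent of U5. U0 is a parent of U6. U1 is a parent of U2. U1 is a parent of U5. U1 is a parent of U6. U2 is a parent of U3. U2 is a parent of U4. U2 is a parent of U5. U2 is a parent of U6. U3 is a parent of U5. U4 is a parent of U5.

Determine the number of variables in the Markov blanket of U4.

5

Pa(U4) = {U2}.
U4 has child U5.
Other parents of U4's children:
  U5 also has parents U0, U1, U2, U3.
MB(U4) = {U0, U1, U2, U3, U5}, which has 5 nodes.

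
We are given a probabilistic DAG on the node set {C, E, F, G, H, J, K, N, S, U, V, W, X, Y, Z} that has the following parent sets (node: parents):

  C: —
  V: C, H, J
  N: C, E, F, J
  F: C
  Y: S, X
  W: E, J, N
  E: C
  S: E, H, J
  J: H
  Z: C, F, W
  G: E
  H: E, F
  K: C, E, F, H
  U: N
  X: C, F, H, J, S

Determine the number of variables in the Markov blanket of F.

The Markov blanket of a node is its parents, its children, and the other parents of its children.
F's children: H, K, N, X, Z.
Parents of F: C.
Co-parents of F (other parents of its children):
  H: E
  K: C, E, H
  N: C, E, J
  X: C, H, J, S
  Z: C, W
MB(F) = {C, E, H, J, K, N, S, W, X, Z}, which has 10 nodes.

10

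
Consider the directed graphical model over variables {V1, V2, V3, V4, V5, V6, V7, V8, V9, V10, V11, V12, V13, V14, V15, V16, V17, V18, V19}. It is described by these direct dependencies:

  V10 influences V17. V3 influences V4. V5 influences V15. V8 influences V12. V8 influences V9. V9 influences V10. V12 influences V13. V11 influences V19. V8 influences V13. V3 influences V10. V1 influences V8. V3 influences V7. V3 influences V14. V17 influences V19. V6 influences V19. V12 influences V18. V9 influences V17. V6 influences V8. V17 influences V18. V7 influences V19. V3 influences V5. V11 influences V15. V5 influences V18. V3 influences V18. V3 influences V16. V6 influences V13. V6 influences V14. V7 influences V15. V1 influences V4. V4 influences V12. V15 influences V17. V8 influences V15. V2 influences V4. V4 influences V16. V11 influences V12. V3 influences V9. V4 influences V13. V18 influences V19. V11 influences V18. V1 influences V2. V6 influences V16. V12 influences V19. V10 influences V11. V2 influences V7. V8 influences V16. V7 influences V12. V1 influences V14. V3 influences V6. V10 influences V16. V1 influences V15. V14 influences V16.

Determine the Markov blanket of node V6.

Pa(V6) = {V3}.
V6's children: V8, V13, V14, V16, V19.
Parents of each child, excluding V6:
  V8 also has parent V1.
  V13 also has parents V4, V8, V12.
  V14's other parents are V1, V3.
  parents(V16) \ {V6} = {V3, V4, V8, V10, V14}.
  parents(V19) \ {V6} = {V7, V11, V12, V17, V18}.
Union: {V3} ∪ {V8, V13, V14, V16, V19} ∪ {V1, V3, V4, V7, V8, V10, V11, V12, V14, V17, V18} = {V1, V3, V4, V7, V8, V10, V11, V12, V13, V14, V16, V17, V18, V19}.

{V1, V3, V4, V7, V8, V10, V11, V12, V13, V14, V16, V17, V18, V19}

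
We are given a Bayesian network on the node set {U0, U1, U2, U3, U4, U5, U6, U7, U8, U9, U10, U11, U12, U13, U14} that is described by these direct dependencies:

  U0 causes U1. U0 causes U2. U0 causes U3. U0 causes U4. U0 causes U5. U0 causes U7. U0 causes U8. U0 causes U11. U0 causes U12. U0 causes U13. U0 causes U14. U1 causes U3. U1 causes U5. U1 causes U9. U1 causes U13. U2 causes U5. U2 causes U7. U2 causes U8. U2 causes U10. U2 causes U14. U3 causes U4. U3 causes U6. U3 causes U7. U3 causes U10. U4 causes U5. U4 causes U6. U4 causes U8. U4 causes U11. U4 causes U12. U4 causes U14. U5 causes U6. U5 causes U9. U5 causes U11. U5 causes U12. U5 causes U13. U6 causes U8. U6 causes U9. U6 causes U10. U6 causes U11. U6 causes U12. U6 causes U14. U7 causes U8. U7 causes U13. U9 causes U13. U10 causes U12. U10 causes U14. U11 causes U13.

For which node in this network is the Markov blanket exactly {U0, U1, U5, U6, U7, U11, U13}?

U9

The target node must have every member of {U0, U1, U5, U6, U7, U11, U13} as a parent, child, or co-parent, and no others.
Parents of U9: U1, U5, U6; children: U13; co-parents: U0, U1, U5, U7, U11.
These exactly cover the given set, so the node is U9.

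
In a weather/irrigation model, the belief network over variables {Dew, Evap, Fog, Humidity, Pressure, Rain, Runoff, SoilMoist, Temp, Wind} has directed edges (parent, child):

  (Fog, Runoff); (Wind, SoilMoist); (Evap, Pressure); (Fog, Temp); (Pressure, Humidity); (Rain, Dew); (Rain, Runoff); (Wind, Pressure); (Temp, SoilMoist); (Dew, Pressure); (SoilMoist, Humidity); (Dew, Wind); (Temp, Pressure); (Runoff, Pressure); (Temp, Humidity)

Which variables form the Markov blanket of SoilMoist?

SoilMoist has parents Temp, Wind.
Children of SoilMoist: Humidity.
For each child, the remaining parents (spouses of SoilMoist):
  Humidity: Pressure, Temp
MB(SoilMoist) = {Humidity, Pressure, Temp, Wind}.

{Humidity, Pressure, Temp, Wind}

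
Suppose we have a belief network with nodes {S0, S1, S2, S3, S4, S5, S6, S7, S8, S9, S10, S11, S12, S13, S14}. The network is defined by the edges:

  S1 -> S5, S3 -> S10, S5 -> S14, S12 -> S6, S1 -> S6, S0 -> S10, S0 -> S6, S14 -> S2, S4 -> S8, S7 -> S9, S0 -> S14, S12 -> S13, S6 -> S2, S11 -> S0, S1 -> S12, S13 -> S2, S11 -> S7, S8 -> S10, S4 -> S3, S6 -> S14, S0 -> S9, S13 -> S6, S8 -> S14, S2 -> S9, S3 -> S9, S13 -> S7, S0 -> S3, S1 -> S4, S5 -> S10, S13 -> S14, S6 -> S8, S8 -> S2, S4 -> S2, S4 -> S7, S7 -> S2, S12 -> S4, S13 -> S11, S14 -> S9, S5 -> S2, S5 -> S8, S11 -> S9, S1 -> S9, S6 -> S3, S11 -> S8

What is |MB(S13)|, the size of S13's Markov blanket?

11

The Markov blanket of a node is its parents, its children, and the other parents of its children.
Parents of S13: S12.
S13's children: S2, S6, S7, S11, S14.
For each child, the remaining parents (spouses of S13):
  S11: —
  S6: S0, S1, S12
  S7: S4, S11
  S14: S0, S5, S6, S8
  S2: S4, S5, S6, S7, S8, S14
MB(S13) = {S0, S1, S2, S4, S5, S6, S7, S8, S11, S12, S14}, which has 11 nodes.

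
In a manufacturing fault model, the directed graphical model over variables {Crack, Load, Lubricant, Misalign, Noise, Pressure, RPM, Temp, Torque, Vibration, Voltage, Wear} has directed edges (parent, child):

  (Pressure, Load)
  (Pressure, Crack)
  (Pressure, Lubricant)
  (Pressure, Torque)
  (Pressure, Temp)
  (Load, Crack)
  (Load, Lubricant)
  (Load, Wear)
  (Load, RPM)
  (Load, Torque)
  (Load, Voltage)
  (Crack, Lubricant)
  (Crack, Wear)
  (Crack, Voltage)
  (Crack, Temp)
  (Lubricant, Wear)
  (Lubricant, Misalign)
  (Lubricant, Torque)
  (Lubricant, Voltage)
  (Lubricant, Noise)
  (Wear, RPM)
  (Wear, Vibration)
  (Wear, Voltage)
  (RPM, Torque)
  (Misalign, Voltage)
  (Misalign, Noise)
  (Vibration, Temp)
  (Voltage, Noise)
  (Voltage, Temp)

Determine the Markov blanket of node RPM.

{Load, Lubricant, Pressure, Torque, Wear}

A node's Markov blanket = Pa ∪ Ch ∪ (parents of Ch other than the node itself).
RPM's parents: Load, Wear.
RPM's children: Torque.
For each child, the remaining parents (spouses of RPM):
  Torque also has parents Load, Lubricant, Pressure.
Taking the union gives {Load, Lubricant, Pressure, Torque, Wear}.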